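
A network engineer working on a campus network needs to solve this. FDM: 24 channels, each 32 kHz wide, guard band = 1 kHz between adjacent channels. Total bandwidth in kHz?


Given: 24 channels, 32 kHz each, guard = 1 kHz
Channel bandwidth = 24 * 32 = 768 kHz
Guard bands = 23 gaps * 1 kHz = 23 kHz
Total = 768 + 23 = 791 kHz

791


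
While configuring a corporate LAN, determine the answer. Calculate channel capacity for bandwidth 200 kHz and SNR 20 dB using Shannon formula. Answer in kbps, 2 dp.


Given: B = 200 kHz, SNR = 20 dB
SNR linear = 10^(20/10) = 100
1 + SNR = 101
log2(101) = 6.6582114828
C = 200 * 1000 * 6.6582114828 = 1331642.2966 bps
C = 1331.642297 kbps -> 1331.64 kbps (2 dp)

1331.64


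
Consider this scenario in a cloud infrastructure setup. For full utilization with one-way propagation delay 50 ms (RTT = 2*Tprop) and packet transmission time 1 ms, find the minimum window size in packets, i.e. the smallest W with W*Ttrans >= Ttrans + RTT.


Given: Ttrans = 1 ms, RTT = 100 ms (= 2 * Tprop, Tprop = 50 ms)
Time until first ACK returns = Ttrans + RTT = 1 + 100 = 101 ms
Need W * Ttrans >= Ttrans + RTT  ->  W >= (Ttrans + RTT) / Ttrans
(Ttrans + RTT) / Ttrans = 101 / 1 = 101
W_min = ceil(101) = 101

101


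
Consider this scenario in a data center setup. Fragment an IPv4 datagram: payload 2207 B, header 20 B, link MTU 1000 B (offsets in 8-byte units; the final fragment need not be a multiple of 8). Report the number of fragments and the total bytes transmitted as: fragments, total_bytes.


Max data per non-final fragment = floor((MTU - header)/8)*8 = floor((1000 - 20)/8)*8 = floor(980/8)*8 = 976 B
Final fragment needs no 8-byte alignment: it can carry up to MTU - header = 980 B
Non-final fragments needed = ceil((payload - 980) / 976) = ceil(1227/976) = ceil(1.2572) = 2
Number of fragments = 2 + 1 = 3
Fragment sizes (data): 2 * 976 B + 255 B (last, 255 <= 980 OK)
Total bytes sent = payload + n_frags * header = 2207 + 3*20 = 2207 + 60 = 2267 B

3, 2267


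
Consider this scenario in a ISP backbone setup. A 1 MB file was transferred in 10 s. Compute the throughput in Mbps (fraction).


Given: file = 1 MB, time = 10 s
File in Mb = 1 * 8 = 8 Mb
Throughput = 8 / 10 Mbps
Throughput = 4/5 Mbps

4/5


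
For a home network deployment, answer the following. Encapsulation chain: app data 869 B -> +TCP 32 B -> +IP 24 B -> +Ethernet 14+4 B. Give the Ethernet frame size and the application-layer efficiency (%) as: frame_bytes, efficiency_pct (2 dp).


TCP segment = 869 + 32 = 901 B
IP packet = 901 + 24 = 925 B
Ethernet frame = 925 + 14 + 4 = 943 B
Efficiency = app / frame = 869 / 943 = 0.921527 = 92.1527% -> 92.15% (2 dp)

943, 92.15


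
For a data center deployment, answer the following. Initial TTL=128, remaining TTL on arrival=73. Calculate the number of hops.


Given: initial TTL = 128, received TTL = 73
Hops = initial TTL - received TTL
Hops = 128 - 73 = 55

55


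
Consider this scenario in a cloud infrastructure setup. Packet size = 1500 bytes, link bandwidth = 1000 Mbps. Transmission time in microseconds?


Given: packet = 1500 bytes, bandwidth = 1000 Mbps
Packet in bits = 1500 * 8 = 12000 bits
Bandwidth = 1000 * 10^6 = 1000000000 bps
Time = 12000 / 1000000000 seconds
Time in us = 12000 * 10^6 / 1000000000 = 12

12


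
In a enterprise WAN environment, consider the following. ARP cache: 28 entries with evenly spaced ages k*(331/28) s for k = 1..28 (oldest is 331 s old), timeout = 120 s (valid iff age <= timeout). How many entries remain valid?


Ages are k * 331/28 s for k = 1..28 (spacing = 11.8214 s).
Entry k is valid iff k * 331/28 <= 120 iff k <= 28 * 120 / 331 = 10.1511
n_valid = floor(10.1511) = 10
(n_stale = 28 - 10 = 18)

10


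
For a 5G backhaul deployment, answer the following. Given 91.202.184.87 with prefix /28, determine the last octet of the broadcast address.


Given: IP = 91.202.184.87, prefix = /28
Host bits = 32 - 28 = 4
Network last octet = 87 AND mask = 80
Host part size = 2^4 - 1 = 15
Broadcast last octet = 80 OR 15 = 95

95


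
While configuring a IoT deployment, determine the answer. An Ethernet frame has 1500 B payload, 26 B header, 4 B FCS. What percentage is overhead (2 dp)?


Given: payload = 1500 B, header = 26 B, trailer = 4 B
Overhead bytes = header + trailer = 26 + 4 = 30
Total frame = payload + overhead = 1500 + 30 = 1530
Overhead % = 30 / 1530 * 100 = 1.9608% -> 1.96% (2 dp)

1.96


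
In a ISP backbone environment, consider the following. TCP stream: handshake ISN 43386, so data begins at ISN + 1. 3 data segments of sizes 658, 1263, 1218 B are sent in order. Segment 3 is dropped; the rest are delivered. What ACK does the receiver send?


SYN uses sequence number 43386; first data byte = ISN + 1 = 43387.
Segment 1: SEQ = 43387, len = 658 B, covers [43387, 44044]
Segment 2: SEQ = 44045, len = 1263 B, covers [44045, 45307]
Segment 3: SEQ = 45308, len = 1218 B, covers [45308, 46525] [LOST]
In-order data received: bytes [43387, 45307] (segments 1..2).
Segment 3 missing -> gap begins at byte 45308.
Cumulative ACK = next expected in-order byte = 43387 + 658 + 1263 = 45308

45308


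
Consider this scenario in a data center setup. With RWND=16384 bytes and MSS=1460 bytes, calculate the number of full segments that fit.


Given: RWND = 16384 bytes, MSS = 1460 bytes
Full segments = floor(RWND / MSS)
Full segments = floor(16384 / 1460)
Full segments = floor(11.2219) = 11

11


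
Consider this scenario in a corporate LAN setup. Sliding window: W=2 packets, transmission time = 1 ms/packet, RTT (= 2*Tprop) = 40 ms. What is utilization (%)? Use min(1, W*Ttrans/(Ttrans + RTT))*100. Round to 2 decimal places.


Given: W = 2, Ttrans = 1 ms, RTT = 40 ms (= 2 * Tprop, Tprop = 20 ms)
Cycle time = Ttrans + RTT = 1 + 40 = 41 ms (first packet sent until its ACK returns)
W * Ttrans = 2 * 1 = 2 ms of sending per cycle
W * Ttrans / (Ttrans + RTT) = 2 / 41 = 0.048780
U = min(1, 0.048780) = 0.048780
U% = 4.88%

4.88


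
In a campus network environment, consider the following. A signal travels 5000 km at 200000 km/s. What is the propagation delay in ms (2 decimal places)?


Given: distance = 5000 km, speed = 200000 km/s
Delay = distance / speed = 5000 / 200000 seconds
Delay in ms = 5000 * 1000 / 200000
Delay = 25.0000 ms
Rounded to 2 dp = 25.00 ms

25.00


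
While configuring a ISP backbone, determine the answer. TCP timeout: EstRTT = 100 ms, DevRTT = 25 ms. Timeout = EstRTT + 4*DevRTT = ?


Given: EstRTT = 100 ms, DevRTT = 25 ms
Timeout = EstRTT + 4 * DevRTT
4 * DevRTT = 4 * 25 = 100
Timeout = 100 + 100 = 200 ms

200


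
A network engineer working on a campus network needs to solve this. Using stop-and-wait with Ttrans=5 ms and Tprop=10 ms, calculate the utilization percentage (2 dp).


Given: Ttrans = 5 ms, Tprop = 10 ms
RTT = 2 * Tprop = 2 * 10 = 20 ms
U = Ttrans / (Ttrans + RTT)
U = 5 / (5 + 20)
U = 5 / 25 = 0.2
U% = 20.00%

20.00


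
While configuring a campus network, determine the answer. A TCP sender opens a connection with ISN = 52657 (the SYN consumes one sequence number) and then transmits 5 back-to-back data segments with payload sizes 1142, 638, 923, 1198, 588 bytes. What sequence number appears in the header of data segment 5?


The SYN occupies sequence number ISN = 52657, so the first data byte is ISN + 1 = 52658.
SEQ of data segment i = (ISN + 1) + sum of payload sizes of segments 1..i-1.
Segment 1: SEQ = 52658, payload = 1142 bytes
Segment 2: SEQ = 53800, payload = 638 bytes
Segment 3: SEQ = 54438, payload = 923 bytes
Segment 4: SEQ = 55361, payload = 1198 bytes
Segment 5: SEQ = 56559, payload = 588 bytes
SEQ of segment 5 = 52658 + 1142 + 638 + 923 + 1198 = 56559

56559


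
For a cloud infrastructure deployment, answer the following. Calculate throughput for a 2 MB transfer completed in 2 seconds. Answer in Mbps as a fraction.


Given: file = 2 MB, time = 2 s
File in Mb = 2 * 8 = 16 Mb
Throughput = 16 / 2 Mbps
Throughput = 8 Mbps

8


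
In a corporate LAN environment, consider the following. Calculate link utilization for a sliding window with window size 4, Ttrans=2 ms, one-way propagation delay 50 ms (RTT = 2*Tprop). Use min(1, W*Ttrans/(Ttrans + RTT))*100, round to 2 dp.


Given: W = 4, Ttrans = 2 ms, RTT = 100 ms (= 2 * Tprop, Tprop = 50 ms)
Cycle time = Ttrans + RTT = 2 + 100 = 102 ms (first packet sent until its ACK returns)
W * Ttrans = 4 * 2 = 8 ms of sending per cycle
W * Ttrans / (Ttrans + RTT) = 8 / 102 = 0.078431
U = min(1, 0.078431) = 0.078431
U% = 7.84%

7.84


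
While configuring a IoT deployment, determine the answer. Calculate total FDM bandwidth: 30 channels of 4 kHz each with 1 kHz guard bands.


Given: 30 channels, 4 kHz each, guard = 1 kHz
Channel bandwidth = 30 * 4 = 120 kHz
Guard bands = 29 gaps * 1 kHz = 29 kHz
Total = 120 + 29 = 149 kHz

149


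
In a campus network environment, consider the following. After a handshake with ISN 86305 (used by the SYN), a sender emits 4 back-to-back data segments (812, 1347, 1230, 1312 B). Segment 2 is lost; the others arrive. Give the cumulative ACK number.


SYN uses sequence number 86305; first data byte = ISN + 1 = 86306.
Segment 1: SEQ = 86306, len = 812 B, covers [86306, 87117]
Segment 2: SEQ = 87118, len = 1347 B, covers [87118, 88464] [LOST]
Segment 3: SEQ = 88465, len = 1230 B, covers [88465, 89694]
Segment 4: SEQ = 89695, len = 1312 B, covers [89695, 91006]
In-order data received: bytes [86306, 87117] (segments 1..1).
Segment 2 missing -> gap begins at byte 87118; later segments buffered out of order.
Cumulative ACK = next expected in-order byte = 86306 + 812 = 87118

87118


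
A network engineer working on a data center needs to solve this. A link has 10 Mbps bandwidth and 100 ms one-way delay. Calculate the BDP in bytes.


Given: bandwidth = 10 Mbps, delay = 100 ms
BDP in bits = 10 * 10^6 * 100 / 1000
BDP in bits = 1000000
BDP in bytes = 1000000 / 8 = 125000

125000


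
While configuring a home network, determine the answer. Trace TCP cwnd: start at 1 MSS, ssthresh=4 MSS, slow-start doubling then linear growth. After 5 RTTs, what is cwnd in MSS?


RTT 0: cwnd = 1 MSS (initial)
RTT 1: cwnd = 2 MSS (slow start, doubled)
RTT 2: cwnd = 4 MSS (slow start, doubled)
RTT 3: cwnd = 5 MSS (congestion avoidance, +1)
RTT 4: cwnd = 6 MSS (congestion avoidance, +1)
RTT 5: cwnd = 7 MSS (congestion avoidance, +1)

7


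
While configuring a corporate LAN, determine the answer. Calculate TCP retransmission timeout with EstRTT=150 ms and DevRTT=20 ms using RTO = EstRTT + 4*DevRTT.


Given: EstRTT = 150 ms, DevRTT = 20 ms
Timeout = EstRTT + 4 * DevRTT
4 * DevRTT = 4 * 20 = 80
Timeout = 150 + 80 = 230 ms

230


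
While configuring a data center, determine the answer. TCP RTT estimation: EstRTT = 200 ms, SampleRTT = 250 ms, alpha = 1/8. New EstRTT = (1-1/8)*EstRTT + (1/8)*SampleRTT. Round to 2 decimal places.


Given: EstRTT = 200 ms, SampleRTT = 250 ms, alpha = 1/8
New EstRTT = (1 - alpha) * EstRTT + alpha * SampleRTT
(7/8) * 200 = 175
(1/8) * 250 = 31.25
New EstRTT = 175 + 31.25 = 206.25 ms -> 206.25 ms (2 dp)

206.25


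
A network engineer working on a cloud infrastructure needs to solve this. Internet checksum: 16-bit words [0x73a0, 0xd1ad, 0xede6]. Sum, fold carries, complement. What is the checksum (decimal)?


Given words: [0x73a0, 0xd1ad, 0xede6]
Step 1: Sum all words
Raw sum = 29600 + 53677 + 60902 = 144179
Step 2: Fold carry: (13107 + 2) = 13109
One's complement = ~13109 & 0xFFFF = 52426

52426


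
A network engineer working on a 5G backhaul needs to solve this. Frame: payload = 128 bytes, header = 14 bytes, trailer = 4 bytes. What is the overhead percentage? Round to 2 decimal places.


Given: payload = 128 B, header = 14 B, trailer = 4 B
Overhead bytes = header + trailer = 14 + 4 = 18
Total frame = payload + overhead = 128 + 18 = 146
Overhead % = 18 / 146 * 100 = 12.3288% -> 12.33% (2 dp)

12.33


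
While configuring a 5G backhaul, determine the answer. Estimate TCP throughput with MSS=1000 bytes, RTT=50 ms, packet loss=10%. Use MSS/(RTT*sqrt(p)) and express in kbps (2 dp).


Given: MSS = 1000 bytes, RTT = 50 ms, loss = 10%
RTT in seconds = 50 / 1000 = 0.05
Loss rate = 10% = 0.1
sqrt(loss) = sqrt(0.1) = 0.316227766017
Throughput (bytes/s) = 1000 / (0.05 * 0.316227766017) = 63245.5532
Throughput (kbps) = 63245.5532 * 8 / 1000 = 505.964426 -> 505.96 kbps (2 dp)

505.96


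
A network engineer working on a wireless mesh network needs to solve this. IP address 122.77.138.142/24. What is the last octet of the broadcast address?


Given: IP = 122.77.138.142, prefix = /24
Host bits = 32 - 24 = 8
Network last octet = 142 AND mask = 0
Host part size = 2^8 - 1 = 255
Broadcast last octet = 0 OR 255 = 255

255


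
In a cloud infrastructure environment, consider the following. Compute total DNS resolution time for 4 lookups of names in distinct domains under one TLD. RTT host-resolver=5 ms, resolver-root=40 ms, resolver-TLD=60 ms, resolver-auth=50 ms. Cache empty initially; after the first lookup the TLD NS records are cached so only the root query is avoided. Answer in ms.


Lookup 1 (cold cache): local + root + TLD + auth = 5 + 40 + 60 + 50 = 155 ms
Lookups 2..4 (TLD NS cached -> skip root; new domain -> still ask TLD and auth): local + TLD + auth = 5 + 60 + 50 = 115 ms each
Remaining 3 lookups: 3 * 115 = 345 ms
Total = 155 + 345 = 500 ms

500


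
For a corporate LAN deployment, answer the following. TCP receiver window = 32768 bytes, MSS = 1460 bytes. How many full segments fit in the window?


Given: RWND = 32768 bytes, MSS = 1460 bytes
Full segments = floor(RWND / MSS)
Full segments = floor(32768 / 1460)
Full segments = floor(22.4438) = 22

22


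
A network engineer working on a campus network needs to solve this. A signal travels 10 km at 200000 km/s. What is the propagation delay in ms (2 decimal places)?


Given: distance = 10 km, speed = 200000 km/s
Delay = distance / speed = 10 / 200000 seconds
Delay in ms = 10 * 1000 / 200000
Delay = 0.0500 ms
Rounded to 2 dp = 0.05 ms

0.05


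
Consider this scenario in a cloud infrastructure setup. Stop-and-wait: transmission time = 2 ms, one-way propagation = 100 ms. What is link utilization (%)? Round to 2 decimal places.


Given: Ttrans = 2 ms, Tprop = 100 ms
RTT = 2 * Tprop = 2 * 100 = 200 ms
U = Ttrans / (Ttrans + RTT)
U = 2 / (2 + 200)
U = 2 / 202 = 0.009901
U% = 0.99%

0.99


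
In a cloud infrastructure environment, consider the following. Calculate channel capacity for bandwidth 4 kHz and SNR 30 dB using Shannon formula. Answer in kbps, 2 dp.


Given: B = 4 kHz, SNR = 30 dB
SNR linear = 10^(30/10) = 1000
1 + SNR = 1001
log2(1001) = 9.9672262588
C = 4 * 1000 * 9.9672262588 = 39868.9050 bps
C = 39.868905 kbps -> 39.87 kbps (2 dp)

39.87


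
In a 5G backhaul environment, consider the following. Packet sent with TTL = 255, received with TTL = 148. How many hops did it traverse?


Given: initial TTL = 255, received TTL = 148
Hops = initial TTL - received TTL
Hops = 255 - 148 = 107

107


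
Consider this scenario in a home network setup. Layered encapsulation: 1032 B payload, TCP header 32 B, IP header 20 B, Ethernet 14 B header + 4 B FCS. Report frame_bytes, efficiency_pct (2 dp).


TCP segment = 1032 + 32 = 1064 B
IP packet = 1064 + 20 = 1084 B
Ethernet frame = 1084 + 14 + 4 = 1102 B
Efficiency = app / frame = 1032 / 1102 = 0.936479 = 93.6479% -> 93.65% (2 dp)

1102, 93.65


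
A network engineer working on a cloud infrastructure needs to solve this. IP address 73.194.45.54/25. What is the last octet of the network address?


Given: IP = 73.194.45.54, prefix = /25
Subnet mask = 255.255.255.128
Last octet of IP: 54
Last octet of mask: 128
Network last octet = 54 AND 128 = 0

0


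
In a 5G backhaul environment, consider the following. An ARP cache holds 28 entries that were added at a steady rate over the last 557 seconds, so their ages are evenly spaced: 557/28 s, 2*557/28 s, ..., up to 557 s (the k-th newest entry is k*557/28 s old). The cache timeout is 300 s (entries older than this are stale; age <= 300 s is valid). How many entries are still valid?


Ages are k * 557/28 s for k = 1..28 (spacing = 19.8929 s).
Entry k is valid iff k * 557/28 <= 300 iff k <= 28 * 300 / 557 = 15.0808
n_valid = floor(15.0808) = 15
(n_stale = 28 - 15 = 13)

15


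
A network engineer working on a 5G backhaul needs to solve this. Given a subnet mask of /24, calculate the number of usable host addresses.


Given: subnet mask /24
Host bits = 32 - 24 = 8
Total addresses = 2^8 = 256
Usable hosts = 256 - 2 (network + broadcast) = 254

254


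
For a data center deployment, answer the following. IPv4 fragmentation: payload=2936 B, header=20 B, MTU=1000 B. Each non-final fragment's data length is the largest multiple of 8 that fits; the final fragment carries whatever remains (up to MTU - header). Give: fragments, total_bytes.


Max data per non-final fragment = floor((MTU - header)/8)*8 = floor((1000 - 20)/8)*8 = floor(980/8)*8 = 976 B
Final fragment needs no 8-byte alignment: it can carry up to MTU - header = 980 B
Non-final fragments needed = ceil((payload - 980) / 976) = ceil(1956/976) = ceil(2.0041) = 3
Number of fragments = 3 + 1 = 4
Fragment sizes (data): 3 * 976 B + 8 B (last, 8 <= 980 OK)
Total bytes sent = payload + n_frags * header = 2936 + 4*20 = 2936 + 80 = 3016 B

4, 3016


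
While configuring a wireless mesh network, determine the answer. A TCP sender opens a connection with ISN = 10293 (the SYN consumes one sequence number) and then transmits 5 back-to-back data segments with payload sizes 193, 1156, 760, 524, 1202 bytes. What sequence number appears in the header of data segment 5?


The SYN occupies sequence number ISN = 10293, so the first data byte is ISN + 1 = 10294.
SEQ of data segment i = (ISN + 1) + sum of payload sizes of segments 1..i-1.
Segment 1: SEQ = 10294, payload = 193 bytes
Segment 2: SEQ = 10487, payload = 1156 bytes
Segment 3: SEQ = 11643, payload = 760 bytes
Segment 4: SEQ = 12403, payload = 524 bytes
Segment 5: SEQ = 12927, payload = 1202 bytes
SEQ of segment 5 = 10294 + 193 + 1156 + 760 + 524 = 12927

12927


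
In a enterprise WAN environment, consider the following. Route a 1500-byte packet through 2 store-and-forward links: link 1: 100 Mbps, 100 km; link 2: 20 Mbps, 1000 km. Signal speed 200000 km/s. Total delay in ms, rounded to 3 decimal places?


Packet = 1500 bytes = 12000 bits. Store-and-forward: sum (t_trans + t_prop) per link.
Link 1: t_trans = 12000/(100*10^6) s = 0.1200 ms; t_prop = 100/200000 s = 0.5000 ms; subtotal = 0.6200 ms
Link 2: t_trans = 12000/(20*10^6) s = 0.6000 ms; t_prop = 1000/200000 s = 5.0000 ms; subtotal = 5.6000 ms
End-to-end = 0.6200 + 5.6000 = 6.2200 ms -> 6.220 ms (3 dp)

6.220


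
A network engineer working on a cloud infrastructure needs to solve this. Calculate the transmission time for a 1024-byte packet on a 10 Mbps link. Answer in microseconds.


Given: packet = 1024 bytes, bandwidth = 10 Mbps
Packet in bits = 1024 * 8 = 8192 bits
Bandwidth = 10 * 10^6 = 10000000 bps
Time = 8192 / 10000000 seconds
Time in us = 8192 * 10^6 / 10000000 = 819.2

819.2


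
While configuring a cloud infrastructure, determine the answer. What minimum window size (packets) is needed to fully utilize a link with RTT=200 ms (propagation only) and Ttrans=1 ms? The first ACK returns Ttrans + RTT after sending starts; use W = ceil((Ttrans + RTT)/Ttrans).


Given: Ttrans = 1 ms, RTT = 200 ms (= 2 * Tprop, Tprop = 100 ms)
Time until first ACK returns = Ttrans + RTT = 1 + 200 = 201 ms
Need W * Ttrans >= Ttrans + RTT  ->  W >= (Ttrans + RTT) / Ttrans
(Ttrans + RTT) / Ttrans = 201 / 1 = 201
W_min = ceil(201) = 201

201


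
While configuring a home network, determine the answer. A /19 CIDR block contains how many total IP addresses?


Given: CIDR prefix /19
Host bits = 32 - 19 = 13
Total addresses = 2^13 = 8192

8192


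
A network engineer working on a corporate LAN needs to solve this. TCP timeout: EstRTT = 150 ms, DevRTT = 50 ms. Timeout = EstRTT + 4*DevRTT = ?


Given: EstRTT = 150 ms, DevRTT = 50 ms
Timeout = EstRTT + 4 * DevRTT
4 * DevRTT = 4 * 50 = 200
Timeout = 150 + 200 = 350 ms

350


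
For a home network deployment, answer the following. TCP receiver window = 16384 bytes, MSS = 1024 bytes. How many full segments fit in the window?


Given: RWND = 16384 bytes, MSS = 1024 bytes
Full segments = floor(RWND / MSS)
Full segments = floor(16384 / 1024)
Full segments = floor(16.0) = 16

16


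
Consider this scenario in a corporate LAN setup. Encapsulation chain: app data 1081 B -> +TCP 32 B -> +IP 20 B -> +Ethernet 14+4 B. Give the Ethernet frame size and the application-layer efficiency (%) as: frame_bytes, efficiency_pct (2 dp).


TCP segment = 1081 + 32 = 1113 B
IP packet = 1113 + 20 = 1133 B
Ethernet frame = 1133 + 14 + 4 = 1151 B
Efficiency = app / frame = 1081 / 1151 = 0.939183 = 93.9183% -> 93.92% (2 dp)

1151, 93.92


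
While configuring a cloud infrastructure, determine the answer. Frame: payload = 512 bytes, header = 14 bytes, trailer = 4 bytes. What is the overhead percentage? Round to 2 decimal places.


Given: payload = 512 B, header = 14 B, trailer = 4 B
Overhead bytes = header + trailer = 14 + 4 = 18
Total frame = payload + overhead = 512 + 18 = 530
Overhead % = 18 / 530 * 100 = 3.3962% -> 3.40% (2 dp)

3.40


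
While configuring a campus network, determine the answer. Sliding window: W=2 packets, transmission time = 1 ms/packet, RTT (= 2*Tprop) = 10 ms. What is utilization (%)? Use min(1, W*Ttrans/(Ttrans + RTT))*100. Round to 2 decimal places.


Given: W = 2, Ttrans = 1 ms, RTT = 10 ms (= 2 * Tprop, Tprop = 5 ms)
Cycle time = Ttrans + RTT = 1 + 10 = 11 ms (first packet sent until its ACK returns)
W * Ttrans = 2 * 1 = 2 ms of sending per cycle
W * Ttrans / (Ttrans + RTT) = 2 / 11 = 0.181818
U = min(1, 0.181818) = 0.181818
U% = 18.18%

18.18


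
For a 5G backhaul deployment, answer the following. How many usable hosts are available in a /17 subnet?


Given: subnet mask /17
Host bits = 32 - 17 = 15
Total addresses = 2^15 = 32768
Usable hosts = 32768 - 2 (network + broadcast) = 32766

32766


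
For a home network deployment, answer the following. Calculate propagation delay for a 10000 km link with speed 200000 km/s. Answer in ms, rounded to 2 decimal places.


Given: distance = 10000 km, speed = 200000 km/s
Delay = distance / speed = 10000 / 200000 seconds
Delay in ms = 10000 * 1000 / 200000
Delay = 50.0000 ms
Rounded to 2 dp = 50.00 ms

50.00


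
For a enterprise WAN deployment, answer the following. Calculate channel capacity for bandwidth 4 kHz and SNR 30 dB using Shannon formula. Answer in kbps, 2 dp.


Given: B = 4 kHz, SNR = 30 dB
SNR linear = 10^(30/10) = 1000
1 + SNR = 1001
log2(1001) = 9.9672262588
C = 4 * 1000 * 9.9672262588 = 39868.9050 bps
C = 39.868905 kbps -> 39.87 kbps (2 dp)

39.87


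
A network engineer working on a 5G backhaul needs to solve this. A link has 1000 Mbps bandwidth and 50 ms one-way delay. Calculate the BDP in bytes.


Given: bandwidth = 1000 Mbps, delay = 50 ms
BDP in bits = 1000 * 10^6 * 50 / 1000
BDP in bits = 50000000
BDP in bytes = 50000000 / 8 = 6250000

6250000


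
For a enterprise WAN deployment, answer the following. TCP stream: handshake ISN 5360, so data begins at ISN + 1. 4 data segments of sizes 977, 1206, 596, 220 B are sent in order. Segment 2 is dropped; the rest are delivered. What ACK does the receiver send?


SYN uses sequence number 5360; first data byte = ISN + 1 = 5361.
Segment 1: SEQ = 5361, len = 977 B, covers [5361, 6337]
Segment 2: SEQ = 6338, len = 1206 B, covers [6338, 7543] [LOST]
Segment 3: SEQ = 7544, len = 596 B, covers [7544, 8139]
Segment 4: SEQ = 8140, len = 220 B, covers [8140, 8359]
In-order data received: bytes [5361, 6337] (segments 1..1).
Segment 2 missing -> gap begins at byte 6338; later segments buffered out of order.
Cumulative ACK = next expected in-order byte = 5361 + 977 = 6338

6338


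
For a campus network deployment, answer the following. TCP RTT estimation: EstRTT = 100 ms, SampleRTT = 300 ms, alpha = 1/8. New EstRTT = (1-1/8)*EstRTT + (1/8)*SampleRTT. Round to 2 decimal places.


Given: EstRTT = 100 ms, SampleRTT = 300 ms, alpha = 1/8
New EstRTT = (1 - alpha) * EstRTT + alpha * SampleRTT
(7/8) * 100 = 87.5
(1/8) * 300 = 37.5
New EstRTT = 87.5 + 37.5 = 125 ms -> 125.00 ms (2 dp)

125.00


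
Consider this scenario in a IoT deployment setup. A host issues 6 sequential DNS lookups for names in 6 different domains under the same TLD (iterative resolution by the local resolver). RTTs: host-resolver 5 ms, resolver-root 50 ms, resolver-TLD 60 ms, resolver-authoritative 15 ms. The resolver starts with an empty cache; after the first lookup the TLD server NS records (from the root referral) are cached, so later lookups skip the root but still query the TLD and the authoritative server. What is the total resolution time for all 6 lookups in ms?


Lookup 1 (cold cache): local + root + TLD + auth = 5 + 50 + 60 + 15 = 130 ms
Lookups 2..6 (TLD NS cached -> skip root; new domain -> still ask TLD and auth): local + TLD + auth = 5 + 60 + 15 = 80 ms each
Remaining 5 lookups: 5 * 80 = 400 ms
Total = 130 + 400 = 530 ms

530


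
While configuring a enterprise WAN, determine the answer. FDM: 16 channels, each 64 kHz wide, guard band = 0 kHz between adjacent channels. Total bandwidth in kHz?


Given: 16 channels, 64 kHz each, guard = 0 kHz
Channel bandwidth = 16 * 64 = 1024 kHz
Guard bands = 15 gaps * 0 kHz = 0 kHz
Total = 1024 + 0 = 1024 kHz

1024


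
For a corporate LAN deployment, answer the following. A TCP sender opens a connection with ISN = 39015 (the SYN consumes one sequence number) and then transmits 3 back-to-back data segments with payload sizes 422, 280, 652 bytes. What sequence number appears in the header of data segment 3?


The SYN occupies sequence number ISN = 39015, so the first data byte is ISN + 1 = 39016.
SEQ of data segment i = (ISN + 1) + sum of payload sizes of segments 1..i-1.
Segment 1: SEQ = 39016, payload = 422 bytes
Segment 2: SEQ = 39438, payload = 280 bytes
Segment 3: SEQ = 39718, payload = 652 bytes
SEQ of segment 3 = 39016 + 422 + 280 = 39718

39718


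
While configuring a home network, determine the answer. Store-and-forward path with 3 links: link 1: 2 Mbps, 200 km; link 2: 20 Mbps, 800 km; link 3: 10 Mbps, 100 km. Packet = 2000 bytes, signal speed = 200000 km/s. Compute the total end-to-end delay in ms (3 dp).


Packet = 2000 bytes = 16000 bits. Store-and-forward: sum (t_trans + t_prop) per link.
Link 1: t_trans = 16000/(2*10^6) s = 8.0000 ms; t_prop = 200/200000 s = 1.0000 ms; subtotal = 9.0000 ms
Link 2: t_trans = 16000/(20*10^6) s = 0.8000 ms; t_prop = 800/200000 s = 4.0000 ms; subtotal = 4.8000 ms
Link 3: t_trans = 16000/(10*10^6) s = 1.6000 ms; t_prop = 100/200000 s = 0.5000 ms; subtotal = 2.1000 ms
End-to-end = 9.0000 + 4.8000 + 2.1000 = 15.9000 ms -> 15.900 ms (3 dp)

15.900


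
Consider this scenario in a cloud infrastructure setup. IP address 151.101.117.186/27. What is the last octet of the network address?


Given: IP = 151.101.117.186, prefix = /27
Subnet mask = 255.255.255.224
Last octet of IP: 186
Last octet of mask: 224
Network last octet = 186 AND 224 = 160

160


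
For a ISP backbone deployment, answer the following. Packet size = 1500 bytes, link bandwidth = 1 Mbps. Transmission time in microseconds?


Given: packet = 1500 bytes, bandwidth = 1 Mbps
Packet in bits = 1500 * 8 = 12000 bits
Bandwidth = 1 * 10^6 = 1000000 bps
Time = 12000 / 1000000 seconds
Time in us = 12000 * 10^6 / 1000000 = 12000

12000


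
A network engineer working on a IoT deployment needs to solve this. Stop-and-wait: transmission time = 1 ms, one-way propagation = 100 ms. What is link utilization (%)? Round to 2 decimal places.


Given: Ttrans = 1 ms, Tprop = 100 ms
RTT = 2 * Tprop = 2 * 100 = 200 ms
U = Ttrans / (Ttrans + RTT)
U = 1 / (1 + 200)
U = 1 / 201 = 0.004975
U% = 0.50%

0.50


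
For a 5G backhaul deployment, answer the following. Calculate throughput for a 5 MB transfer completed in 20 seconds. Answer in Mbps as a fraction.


Given: file = 5 MB, time = 20 s
File in Mb = 5 * 8 = 40 Mb
Throughput = 40 / 20 Mbps
Throughput = 2 Mbps

2


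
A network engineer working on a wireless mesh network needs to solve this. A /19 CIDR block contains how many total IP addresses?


Given: CIDR prefix /19
Host bits = 32 - 19 = 13
Total addresses = 2^13 = 8192

8192


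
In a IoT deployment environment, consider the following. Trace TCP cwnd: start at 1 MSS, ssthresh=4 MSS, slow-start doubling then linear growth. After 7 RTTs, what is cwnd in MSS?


RTT 0: cwnd = 1 MSS (initial)
RTT 1: cwnd = 2 MSS (slow start, doubled)
RTT 2: cwnd = 4 MSS (slow start, doubled)
RTT 3: cwnd = 5 MSS (congestion avoidance, +1)
RTT 4: cwnd = 6 MSS (congestion avoidance, +1)
RTT 5: cwnd = 7 MSS (congestion avoidance, +1)
RTT 6: cwnd = 8 MSS (congestion avoidance, +1)
RTT 7: cwnd = 9 MSS (congestion avoidance, +1)

9


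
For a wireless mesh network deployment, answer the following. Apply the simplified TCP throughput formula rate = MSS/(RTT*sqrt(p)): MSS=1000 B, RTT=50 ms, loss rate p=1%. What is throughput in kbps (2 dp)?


Given: MSS = 1000 bytes, RTT = 50 ms, loss = 1%
RTT in seconds = 50 / 1000 = 0.05
Loss rate = 1% = 0.01
sqrt(loss) = sqrt(0.01) = 0.1
Throughput (bytes/s) = 1000 / (0.05 * 0.1) = 200000.0000
Throughput (kbps) = 200000.0000 * 8 / 1000 = 1600.000000 -> 1600.00 kbps (2 dp)

1600.00


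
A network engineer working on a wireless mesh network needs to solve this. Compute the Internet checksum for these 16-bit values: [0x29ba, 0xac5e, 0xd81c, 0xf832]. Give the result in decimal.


Given words: [0x29ba, 0xac5e, 0xd81c, 0xf832]
Step 1: Sum all words
Raw sum = 10682 + 44126 + 55324 + 63538 = 173670
Step 2: Fold carry: (42598 + 2) = 42600
One's complement = ~42600 & 0xFFFF = 22935

22935


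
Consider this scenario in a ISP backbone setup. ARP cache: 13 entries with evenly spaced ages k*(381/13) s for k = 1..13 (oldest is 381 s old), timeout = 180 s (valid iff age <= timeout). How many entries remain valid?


Ages are k * 381/13 s for k = 1..13 (spacing = 29.3077 s).
Entry k is valid iff k * 381/13 <= 180 iff k <= 13 * 180 / 381 = 6.1417
n_valid = floor(6.1417) = 6
(n_stale = 13 - 6 = 7)

6


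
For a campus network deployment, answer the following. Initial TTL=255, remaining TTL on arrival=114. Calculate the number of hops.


Given: initial TTL = 255, received TTL = 114
Hops = initial TTL - received TTL
Hops = 255 - 114 = 141

141


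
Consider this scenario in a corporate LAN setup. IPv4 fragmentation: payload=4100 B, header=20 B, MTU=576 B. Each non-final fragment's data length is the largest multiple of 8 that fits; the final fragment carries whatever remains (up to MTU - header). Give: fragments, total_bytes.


Max data per non-final fragment = floor((MTU - header)/8)*8 = floor((576 - 20)/8)*8 = floor(556/8)*8 = 552 B
Final fragment needs no 8-byte alignment: it can carry up to MTU - header = 556 B
Non-final fragments needed = ceil((payload - 556) / 552) = ceil(3544/552) = ceil(6.4203) = 7
Number of fragments = 7 + 1 = 8
Fragment sizes (data): 7 * 552 B + 236 B (last, 236 <= 556 OK)
Total bytes sent = payload + n_frags * header = 4100 + 8*20 = 4100 + 160 = 4260 B

8, 4260


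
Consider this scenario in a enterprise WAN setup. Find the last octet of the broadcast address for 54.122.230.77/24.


Given: IP = 54.122.230.77, prefix = /24
Host bits = 32 - 24 = 8
Network last octet = 77 AND mask = 0
Host part size = 2^8 - 1 = 255
Broadcast last octet = 0 OR 255 = 255

255


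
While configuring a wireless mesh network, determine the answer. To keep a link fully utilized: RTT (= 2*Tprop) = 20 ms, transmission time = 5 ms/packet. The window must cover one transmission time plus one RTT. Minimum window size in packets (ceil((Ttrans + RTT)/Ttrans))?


Given: Ttrans = 5 ms, RTT = 20 ms (= 2 * Tprop, Tprop = 10 ms)
Time until first ACK returns = Ttrans + RTT = 5 + 20 = 25 ms
Need W * Ttrans >= Ttrans + RTT  ->  W >= (Ttrans + RTT) / Ttrans
(Ttrans + RTT) / Ttrans = 25 / 5 = 5
W_min = ceil(5) = 5

5


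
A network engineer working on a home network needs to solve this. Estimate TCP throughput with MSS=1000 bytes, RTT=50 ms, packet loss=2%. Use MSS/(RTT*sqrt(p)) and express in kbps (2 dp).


Given: MSS = 1000 bytes, RTT = 50 ms, loss = 2%
RTT in seconds = 50 / 1000 = 0.05
Loss rate = 2% = 0.02
sqrt(loss) = sqrt(0.02) = 0.141421356237
Throughput (bytes/s) = 1000 / (0.05 * 0.141421356237) = 141421.3562
Throughput (kbps) = 141421.3562 * 8 / 1000 = 1131.370850 -> 1131.37 kbps (2 dp)

1131.37


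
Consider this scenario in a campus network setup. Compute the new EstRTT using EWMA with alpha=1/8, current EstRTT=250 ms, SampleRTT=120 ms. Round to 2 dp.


Given: EstRTT = 250 ms, SampleRTT = 120 ms, alpha = 1/8
New EstRTT = (1 - alpha) * EstRTT + alpha * SampleRTT
(7/8) * 250 = 218.75
(1/8) * 120 = 15
New EstRTT = 218.75 + 15 = 233.75 ms -> 233.75 ms (2 dp)

233.75


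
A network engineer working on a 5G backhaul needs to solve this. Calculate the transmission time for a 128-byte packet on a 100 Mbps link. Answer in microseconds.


Given: packet = 128 bytes, bandwidth = 100 Mbps
Packet in bits = 128 * 8 = 1024 bits
Bandwidth = 100 * 10^6 = 100000000 bps
Time = 1024 / 100000000 seconds
Time in us = 1024 * 10^6 / 100000000 = 10.24

10.24


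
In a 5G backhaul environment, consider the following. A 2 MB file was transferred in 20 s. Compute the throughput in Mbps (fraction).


Given: file = 2 MB, time = 20 s
File in Mb = 2 * 8 = 16 Mb
Throughput = 16 / 20 Mbps
Throughput = 4/5 Mbps

4/5


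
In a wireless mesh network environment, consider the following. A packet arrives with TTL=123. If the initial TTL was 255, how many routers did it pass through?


Given: initial TTL = 255, received TTL = 123
Hops = initial TTL - received TTL
Hops = 255 - 123 = 132

132


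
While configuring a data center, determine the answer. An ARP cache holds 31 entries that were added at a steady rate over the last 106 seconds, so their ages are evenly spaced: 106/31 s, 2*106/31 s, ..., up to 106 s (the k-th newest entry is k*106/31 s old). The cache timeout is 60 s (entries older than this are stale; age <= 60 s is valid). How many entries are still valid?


Ages are k * 106/31 s for k = 1..31 (spacing = 3.4194 s).
Entry k is valid iff k * 106/31 <= 60 iff k <= 31 * 60 / 106 = 17.5472
n_valid = floor(17.5472) = 17
(n_stale = 31 - 17 = 14)

17


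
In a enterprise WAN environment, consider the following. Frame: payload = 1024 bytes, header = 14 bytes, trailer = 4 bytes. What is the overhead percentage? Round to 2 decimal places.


Given: payload = 1024 B, header = 14 B, trailer = 4 B
Overhead bytes = header + trailer = 14 + 4 = 18
Total frame = payload + overhead = 1024 + 18 = 1042
Overhead % = 18 / 1042 * 100 = 1.7274% -> 1.73% (2 dp)

1.73


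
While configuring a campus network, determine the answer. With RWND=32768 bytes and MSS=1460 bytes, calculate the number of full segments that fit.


Given: RWND = 32768 bytes, MSS = 1460 bytes
Full segments = floor(RWND / MSS)
Full segments = floor(32768 / 1460)
Full segments = floor(22.4438) = 22

22


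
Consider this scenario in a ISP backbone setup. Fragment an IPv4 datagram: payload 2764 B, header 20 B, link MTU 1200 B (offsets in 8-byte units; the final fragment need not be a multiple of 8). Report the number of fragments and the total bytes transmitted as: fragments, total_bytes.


Max data per non-final fragment = floor((MTU - header)/8)*8 = floor((1200 - 20)/8)*8 = floor(1180/8)*8 = 1176 B
Final fragment needs no 8-byte alignment: it can carry up to MTU - header = 1180 B
Non-final fragments needed = ceil((payload - 1180) / 1176) = ceil(1584/1176) = ceil(1.3469) = 2
Number of fragments = 2 + 1 = 3
Fragment sizes (data): 2 * 1176 B + 412 B (last, 412 <= 1180 OK)
Total bytes sent = payload + n_frags * header = 2764 + 3*20 = 2764 + 60 = 2824 B

3, 2824


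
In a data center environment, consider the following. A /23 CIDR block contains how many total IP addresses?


Given: CIDR prefix /23
Host bits = 32 - 23 = 9
Total addresses = 2^9 = 512

512


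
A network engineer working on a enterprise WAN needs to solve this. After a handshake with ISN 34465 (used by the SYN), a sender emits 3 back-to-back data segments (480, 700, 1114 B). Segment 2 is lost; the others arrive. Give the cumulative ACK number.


SYN uses sequence number 34465; first data byte = ISN + 1 = 34466.
Segment 1: SEQ = 34466, len = 480 B, covers [34466, 34945]
Segment 2: SEQ = 34946, len = 700 B, covers [34946, 35645] [LOST]
Segment 3: SEQ = 35646, len = 1114 B, covers [35646, 36759]
In-order data received: bytes [34466, 34945] (segments 1..1).
Segment 2 missing -> gap begins at byte 34946; later segments buffered out of order.
Cumulative ACK = next expected in-order byte = 34466 + 480 = 34946

34946


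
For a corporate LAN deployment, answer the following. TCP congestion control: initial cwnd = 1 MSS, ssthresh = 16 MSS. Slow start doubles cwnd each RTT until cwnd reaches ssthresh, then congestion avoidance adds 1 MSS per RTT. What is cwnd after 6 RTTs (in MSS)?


RTT 0: cwnd = 1 MSS (initial)
RTT 1: cwnd = 2 MSS (slow start, doubled)
RTT 2: cwnd = 4 MSS (slow start, doubled)
RTT 3: cwnd = 8 MSS (slow start, doubled)
RTT 4: cwnd = 16 MSS (slow start, doubled)
RTT 5: cwnd = 17 MSS (congestion avoidance, +1)
RTT 6: cwnd = 18 MSS (congestion avoidance, +1)

18


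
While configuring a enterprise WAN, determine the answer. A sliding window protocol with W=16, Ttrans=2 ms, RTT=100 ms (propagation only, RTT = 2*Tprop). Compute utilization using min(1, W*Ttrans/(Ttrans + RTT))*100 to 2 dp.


Given: W = 16, Ttrans = 2 ms, RTT = 100 ms (= 2 * Tprop, Tprop = 50 ms)
Cycle time = Ttrans + RTT = 2 + 100 = 102 ms (first packet sent until its ACK returns)
W * Ttrans = 16 * 2 = 32 ms of sending per cycle
W * Ttrans / (Ttrans + RTT) = 32 / 102 = 0.313725
U = min(1, 0.313725) = 0.313725
U% = 31.37%

31.37


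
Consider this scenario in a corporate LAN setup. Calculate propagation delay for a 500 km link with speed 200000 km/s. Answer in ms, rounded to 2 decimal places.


Given: distance = 500 km, speed = 200000 km/s
Delay = distance / speed = 500 / 200000 seconds
Delay in ms = 500 * 1000 / 200000
Delay = 2.5000 ms
Rounded to 2 dp = 2.50 ms

2.50


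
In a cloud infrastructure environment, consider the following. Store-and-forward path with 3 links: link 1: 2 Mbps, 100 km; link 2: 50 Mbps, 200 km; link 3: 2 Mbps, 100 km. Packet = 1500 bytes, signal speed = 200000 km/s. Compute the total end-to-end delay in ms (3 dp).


Packet = 1500 bytes = 12000 bits. Store-and-forward: sum (t_trans + t_prop) per link.
Link 1: t_trans = 12000/(2*10^6) s = 6.0000 ms; t_prop = 100/200000 s = 0.5000 ms; subtotal = 6.5000 ms
Link 2: t_trans = 12000/(50*10^6) s = 0.2400 ms; t_prop = 200/200000 s = 1.0000 ms; subtotal = 1.2400 ms
Link 3: t_trans = 12000/(2*10^6) s = 6.0000 ms; t_prop = 100/200000 s = 0.5000 ms; subtotal = 6.5000 ms
End-to-end = 6.5000 + 1.2400 + 6.5000 = 14.2400 ms -> 14.240 ms (3 dp)

14.240


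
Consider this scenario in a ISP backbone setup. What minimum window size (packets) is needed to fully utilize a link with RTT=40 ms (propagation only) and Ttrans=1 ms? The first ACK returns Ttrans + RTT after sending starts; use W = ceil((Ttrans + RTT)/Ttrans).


Given: Ttrans = 1 ms, RTT = 40 ms (= 2 * Tprop, Tprop = 20 ms)
Time until first ACK returns = Ttrans + RTT = 1 + 40 = 41 ms
Need W * Ttrans >= Ttrans + RTT  ->  W >= (Ttrans + RTT) / Ttrans
(Ttrans + RTT) / Ttrans = 41 / 1 = 41
W_min = ceil(41) = 41

41


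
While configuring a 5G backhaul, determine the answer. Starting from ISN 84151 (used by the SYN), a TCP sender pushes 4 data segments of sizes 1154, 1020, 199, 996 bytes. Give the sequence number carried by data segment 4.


The SYN occupies sequence number ISN = 84151, so the first data byte is ISN + 1 = 84152.
SEQ of data segment i = (ISN + 1) + sum of payload sizes of segments 1..i-1.
Segment 1: SEQ = 84152, payload = 1154 bytes
Segment 2: SEQ = 85306, payload = 1020 bytes
Segment 3: SEQ = 86326, payload = 199 bytes
Segment 4: SEQ = 86525, payload = 996 bytes
SEQ of segment 4 = 84152 + 1154 + 1020 + 199 = 86525

86525
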